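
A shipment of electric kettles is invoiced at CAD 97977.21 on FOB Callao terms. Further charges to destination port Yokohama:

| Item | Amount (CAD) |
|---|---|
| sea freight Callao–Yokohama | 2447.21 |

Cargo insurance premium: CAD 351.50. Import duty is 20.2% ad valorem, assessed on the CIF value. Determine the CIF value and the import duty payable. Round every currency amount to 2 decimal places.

CIF = FOB price + freight + insurance
CIF = 97977.21 + 2447.21 + 351.50 = 100775.92
Import duty = 100775.92 × 20.2% = 20356.74

CIF value: CAD 100775.92; import duty: CAD 20356.74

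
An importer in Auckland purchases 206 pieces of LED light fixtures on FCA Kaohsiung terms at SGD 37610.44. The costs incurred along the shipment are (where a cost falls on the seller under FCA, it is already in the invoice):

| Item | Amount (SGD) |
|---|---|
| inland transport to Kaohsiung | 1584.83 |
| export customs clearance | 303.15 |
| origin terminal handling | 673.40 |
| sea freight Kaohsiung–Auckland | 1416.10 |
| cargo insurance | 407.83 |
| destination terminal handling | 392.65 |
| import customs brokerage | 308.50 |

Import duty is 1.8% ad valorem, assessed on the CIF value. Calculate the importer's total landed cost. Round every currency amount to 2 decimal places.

FCA: the seller delivers export-cleared goods to the carrier; the buyer bears costs from that point.
Already in the invoice (seller's account under FCA): inland to port, export clearance — exclude.
CIF value = FCA price + origin terminal + freight + insurance = 37610.44 + 673.40 + 1416.10 + 407.83 = 40107.77
Import duty = 40107.77 × 1.8% = 721.94
Buyer bears: origin terminal 673.40 + freight 1416.10 + insurance 407.83 + destination terminal 392.65 + brokerage 308.50 + duty 721.94 = 3920.42
Landed cost = invoice 37610.44 + 3920.42 = 41530.86

Total landed cost: SGD 41530.86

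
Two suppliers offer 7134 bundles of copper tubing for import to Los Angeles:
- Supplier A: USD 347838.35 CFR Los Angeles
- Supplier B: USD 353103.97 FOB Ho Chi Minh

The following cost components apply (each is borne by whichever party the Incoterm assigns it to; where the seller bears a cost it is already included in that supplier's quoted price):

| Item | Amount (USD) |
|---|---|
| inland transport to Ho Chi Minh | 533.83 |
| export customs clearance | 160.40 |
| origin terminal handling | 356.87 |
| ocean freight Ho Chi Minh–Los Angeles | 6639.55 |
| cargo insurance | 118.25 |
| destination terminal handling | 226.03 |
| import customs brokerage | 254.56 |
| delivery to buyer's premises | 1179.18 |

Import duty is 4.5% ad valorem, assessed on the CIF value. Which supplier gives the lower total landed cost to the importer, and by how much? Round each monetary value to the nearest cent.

Supplier A (CFR):
CIF value = CFR price + insurance = 347838.35 + 118.25 = 347956.60
Import duty = 347956.60 × 4.5% = 15658.05
Buyer bears (A): 118.25 + 226.03 + 254.56 + 1179.18 = 1778.02
Landed cost (A) = invoice 347838.35 + 1778.02 + duty 15658.05 = 365274.42
Supplier B (FOB):
CIF value = FOB price + freight + insurance = 353103.97 + 6639.55 + 118.25 = 359861.77
Import duty = 359861.77 × 4.5% = 16193.78
Buyer bears (B): 6639.55 + 118.25 + 226.03 + 254.56 + 1179.18 = 8417.57
Landed cost (B) = invoice 353103.97 + 8417.57 + duty 16193.78 = 377715.32
Difference = |365274.42 − 377715.32| = 12440.90

Supplier A is cheaper by USD 12440.90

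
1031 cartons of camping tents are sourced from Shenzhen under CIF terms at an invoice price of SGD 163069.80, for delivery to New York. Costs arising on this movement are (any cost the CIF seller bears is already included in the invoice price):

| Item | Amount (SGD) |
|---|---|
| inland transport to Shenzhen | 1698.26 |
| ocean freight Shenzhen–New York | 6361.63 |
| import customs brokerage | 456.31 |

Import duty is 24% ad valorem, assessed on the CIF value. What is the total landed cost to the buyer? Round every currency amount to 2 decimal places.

CIF: the seller pays costs through ocean freight and marine insurance to the destination port.
Already in the invoice (seller's account under CIF): inland to port, freight — exclude.
The CIF price already equals the CIF value: 163069.80
Import duty = 163069.80 × 24% = 39136.75
Buyer bears: brokerage 456.31 + duty 39136.75 = 39593.06
Landed cost = invoice 163069.80 + 39593.06 = 202662.86

Total landed cost: SGD 202662.86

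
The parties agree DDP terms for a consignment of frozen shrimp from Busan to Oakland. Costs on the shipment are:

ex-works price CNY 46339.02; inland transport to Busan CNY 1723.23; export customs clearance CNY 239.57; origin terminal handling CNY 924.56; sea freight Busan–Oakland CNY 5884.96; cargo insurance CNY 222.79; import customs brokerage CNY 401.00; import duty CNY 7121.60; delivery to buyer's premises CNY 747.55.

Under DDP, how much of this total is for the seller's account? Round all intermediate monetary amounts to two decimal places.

Seller's account: CNY 63604.28

DDP: the seller bears all costs including import duty.
Seller's account: goods 46339.02 + inland to port 1723.23 + export clearance 239.57 + origin terminal 924.56 + freight 5884.96 + insurance 222.79 + brokerage 401.00 + duty 7121.60 + delivery 747.55 = 63604.28
Buyer's account: 0.00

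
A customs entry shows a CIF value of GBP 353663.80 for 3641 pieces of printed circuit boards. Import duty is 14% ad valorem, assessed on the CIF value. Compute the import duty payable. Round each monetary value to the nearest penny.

Import duty = 353663.80 × 14% = 49512.93

Import duty: GBP 49512.93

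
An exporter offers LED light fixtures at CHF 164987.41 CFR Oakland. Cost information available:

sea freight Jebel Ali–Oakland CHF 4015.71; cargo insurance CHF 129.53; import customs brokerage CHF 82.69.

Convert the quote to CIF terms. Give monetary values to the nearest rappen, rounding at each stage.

Not relevant to the conversion: freight — on the seller under both CFR and CIF; already in the CFR price and stays in the CIF price. brokerage — on the buyer under both terms; not part of either seller's price.
From CFR to CIF, the seller additionally bears: insurance.
CIF price = 164987.41 + 129.53 = 165116.94

CIF price: CHF 165116.94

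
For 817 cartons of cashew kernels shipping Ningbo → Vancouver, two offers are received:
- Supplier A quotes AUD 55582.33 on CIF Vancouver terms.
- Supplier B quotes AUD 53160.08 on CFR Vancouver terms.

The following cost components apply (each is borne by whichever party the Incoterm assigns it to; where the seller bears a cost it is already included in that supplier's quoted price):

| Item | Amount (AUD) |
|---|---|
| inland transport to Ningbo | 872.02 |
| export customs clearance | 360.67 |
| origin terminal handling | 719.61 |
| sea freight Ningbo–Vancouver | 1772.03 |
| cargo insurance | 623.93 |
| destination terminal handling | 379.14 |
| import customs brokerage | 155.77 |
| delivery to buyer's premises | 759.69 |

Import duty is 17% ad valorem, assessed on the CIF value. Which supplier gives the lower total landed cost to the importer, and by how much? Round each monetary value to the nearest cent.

Supplier B is cheaper by AUD 2104.04

Supplier A (CIF):
The CIF price already equals the CIF value: 55582.33
Import duty = 55582.33 × 17% = 9449.00
Buyer bears (A): 379.14 + 155.77 + 759.69 = 1294.60
Landed cost (A) = invoice 55582.33 + 1294.60 + duty 9449.00 = 66325.93
Supplier B (CFR):
CIF value = CFR price + insurance = 53160.08 + 623.93 = 53784.01
Import duty = 53784.01 × 17% = 9143.28
Buyer bears (B): 623.93 + 379.14 + 155.77 + 759.69 = 1918.53
Landed cost (B) = invoice 53160.08 + 1918.53 + duty 9143.28 = 64221.89
Difference = |66325.93 − 64221.89| = 2104.04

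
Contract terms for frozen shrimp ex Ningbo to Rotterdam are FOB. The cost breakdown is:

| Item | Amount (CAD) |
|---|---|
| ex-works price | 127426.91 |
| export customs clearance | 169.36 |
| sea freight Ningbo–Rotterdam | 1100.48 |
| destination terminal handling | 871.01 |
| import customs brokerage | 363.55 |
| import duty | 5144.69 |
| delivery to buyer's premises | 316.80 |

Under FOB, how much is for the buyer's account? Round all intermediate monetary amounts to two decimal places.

FOB: the seller bears costs until goods are on board at the origin port; the buyer bears freight, insurance and all costs thereafter.
Seller's account: goods 127426.91 + export clearance 169.36 = 127596.27
Buyer's account: freight 1100.48 + destination terminal 871.01 + brokerage 363.55 + duty 5144.69 + delivery 316.80 = 7796.53

Buyer's account: CAD 7796.53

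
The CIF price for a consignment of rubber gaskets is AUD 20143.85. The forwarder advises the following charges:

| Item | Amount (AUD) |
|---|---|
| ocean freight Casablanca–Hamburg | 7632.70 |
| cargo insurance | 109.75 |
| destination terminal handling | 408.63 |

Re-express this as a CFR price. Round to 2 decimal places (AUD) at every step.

Not relevant to the conversion: freight — on the seller under both CIF and CFR; already in the CIF price and stays in the CFR price. destination terminal — on the buyer under both terms; not part of either seller's price.
From CIF to CFR, the seller no longer bears: insurance.
CFR price = 20143.85 − 109.75 = 20034.10

CFR price: AUD 20034.10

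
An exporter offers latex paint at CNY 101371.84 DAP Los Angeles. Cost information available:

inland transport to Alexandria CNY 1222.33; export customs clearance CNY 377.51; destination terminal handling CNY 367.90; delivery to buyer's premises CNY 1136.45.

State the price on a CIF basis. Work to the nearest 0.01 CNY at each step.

Not relevant to the conversion: inland to port, export clearance — on the seller under both DAP and CIF; already in the DAP price and stays in the CIF price.
From DAP to CIF, the seller no longer bears: destination terminal, delivery.
CIF price = 101371.84 − 367.90 − 1136.45 = 99867.49

CIF price: CNY 99867.49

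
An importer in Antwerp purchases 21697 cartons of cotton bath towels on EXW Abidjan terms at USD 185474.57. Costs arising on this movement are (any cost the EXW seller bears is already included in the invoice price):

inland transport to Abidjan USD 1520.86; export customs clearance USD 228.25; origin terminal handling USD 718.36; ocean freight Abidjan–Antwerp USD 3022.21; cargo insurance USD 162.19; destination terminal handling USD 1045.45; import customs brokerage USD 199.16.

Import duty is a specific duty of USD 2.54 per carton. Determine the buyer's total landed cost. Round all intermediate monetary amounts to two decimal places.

Total landed cost: USD 247481.43

EXW: the seller makes goods available at their premises; the buyer bears all onward costs.
CIF value = EXW price + inland to port + export clearance + origin terminal + freight + insurance = 185474.57 + 1520.86 + 228.25 + 718.36 + 3022.21 + 162.19 = 191126.44
Import duty = 21697 × 2.54 = 55110.38
Buyer bears: inland to port 1520.86 + export clearance 228.25 + origin terminal 718.36 + freight 3022.21 + insurance 162.19 + destination terminal 1045.45 + brokerage 199.16 + duty 55110.38 = 62006.86
Landed cost = invoice 185474.57 + 62006.86 = 247481.43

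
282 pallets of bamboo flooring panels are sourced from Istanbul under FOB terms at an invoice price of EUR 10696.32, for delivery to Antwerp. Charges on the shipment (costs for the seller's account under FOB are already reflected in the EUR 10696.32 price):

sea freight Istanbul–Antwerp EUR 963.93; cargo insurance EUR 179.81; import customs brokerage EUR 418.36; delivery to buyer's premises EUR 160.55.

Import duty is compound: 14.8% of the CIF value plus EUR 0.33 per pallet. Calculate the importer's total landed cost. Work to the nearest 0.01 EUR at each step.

FOB: the seller bears costs until goods are on board at the origin port; the buyer bears freight, insurance and all costs thereafter.
CIF value = FOB price + freight + insurance = 10696.32 + 963.93 + 179.81 = 11840.06
Ad valorem component: 11840.06 × 14.8% = 1752.33
Specific component: 282 × 0.33 = 93.06
Import duty = 1752.33 + 93.06 = 1845.39
Buyer bears: freight 963.93 + insurance 179.81 + brokerage 418.36 + delivery 160.55 + duty 1845.39 = 3568.04
Landed cost = invoice 10696.32 + 3568.04 = 14264.36

Total landed cost: EUR 14264.36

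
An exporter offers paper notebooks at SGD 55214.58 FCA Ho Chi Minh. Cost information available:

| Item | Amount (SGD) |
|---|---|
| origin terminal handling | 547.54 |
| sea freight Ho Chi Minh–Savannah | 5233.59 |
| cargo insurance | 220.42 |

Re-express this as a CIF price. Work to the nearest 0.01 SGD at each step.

From FCA to CIF, the seller additionally bears: origin terminal, freight, insurance.
CIF price = 55214.58 + 547.54 + 5233.59 + 220.42 = 61216.13

CIF price: SGD 61216.13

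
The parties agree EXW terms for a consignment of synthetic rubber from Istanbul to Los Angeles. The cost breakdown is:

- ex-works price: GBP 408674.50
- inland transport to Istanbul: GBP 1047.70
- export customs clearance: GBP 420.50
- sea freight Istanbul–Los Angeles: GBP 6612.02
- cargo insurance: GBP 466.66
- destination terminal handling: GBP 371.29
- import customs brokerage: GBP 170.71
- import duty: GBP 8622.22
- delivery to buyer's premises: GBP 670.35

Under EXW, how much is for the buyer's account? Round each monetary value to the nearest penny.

EXW: the seller makes goods available at their premises; the buyer bears all onward costs.
Seller's account: goods 408674.50 = 408674.50
Buyer's account: inland to port 1047.70 + export clearance 420.50 + freight 6612.02 + insurance 466.66 + destination terminal 371.29 + brokerage 170.71 + duty 8622.22 + delivery 670.35 = 18381.45

Buyer's account: GBP 18381.45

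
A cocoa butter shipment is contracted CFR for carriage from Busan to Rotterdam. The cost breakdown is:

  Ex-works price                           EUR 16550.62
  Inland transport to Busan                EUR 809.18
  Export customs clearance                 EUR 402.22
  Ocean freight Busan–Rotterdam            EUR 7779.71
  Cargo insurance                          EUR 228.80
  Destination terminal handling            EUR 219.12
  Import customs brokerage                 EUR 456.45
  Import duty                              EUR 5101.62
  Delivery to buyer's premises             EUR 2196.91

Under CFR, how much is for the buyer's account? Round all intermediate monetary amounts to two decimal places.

Buyer's account: EUR 8202.90

CFR: the seller pays costs through ocean freight to the destination port, but not insurance.
Seller's account: goods 16550.62 + inland to port 809.18 + export clearance 402.22 + freight 7779.71 = 25541.73
Buyer's account: insurance 228.80 + destination terminal 219.12 + brokerage 456.45 + duty 5101.62 + delivery 2196.91 = 8202.90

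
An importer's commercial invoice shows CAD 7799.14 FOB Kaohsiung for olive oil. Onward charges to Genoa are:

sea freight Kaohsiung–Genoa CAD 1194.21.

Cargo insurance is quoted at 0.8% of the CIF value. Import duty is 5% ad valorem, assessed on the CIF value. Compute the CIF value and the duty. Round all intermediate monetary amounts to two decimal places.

Let C be the CIF value. C = FOB price + freight + 0.8% × C
C − 0.8% × C = 7799.14 + 1194.21
0.992 × C = 8993.35
C = 8993.35 / 0.992 = 9065.88
Insurance premium = 0.8% × 9065.88 = 72.53
Import duty = 9065.88 × 5% = 453.29

CIF value: CAD 9065.88; import duty: CAD 453.29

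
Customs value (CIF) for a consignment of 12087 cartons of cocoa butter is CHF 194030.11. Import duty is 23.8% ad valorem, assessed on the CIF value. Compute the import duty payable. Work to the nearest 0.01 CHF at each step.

Import duty: CHF 46179.17

Import duty = 194030.11 × 23.8% = 46179.17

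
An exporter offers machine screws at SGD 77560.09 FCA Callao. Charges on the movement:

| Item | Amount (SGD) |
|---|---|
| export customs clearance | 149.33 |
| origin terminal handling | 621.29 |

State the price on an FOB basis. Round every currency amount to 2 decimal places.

Not relevant to the conversion: export clearance — on the seller under both FCA and FOB; already in the FCA price and stays in the FOB price.
From FCA to FOB, the seller additionally bears: origin terminal.
FOB price = 77560.09 + 621.29 = 78181.38

FOB price: SGD 78181.38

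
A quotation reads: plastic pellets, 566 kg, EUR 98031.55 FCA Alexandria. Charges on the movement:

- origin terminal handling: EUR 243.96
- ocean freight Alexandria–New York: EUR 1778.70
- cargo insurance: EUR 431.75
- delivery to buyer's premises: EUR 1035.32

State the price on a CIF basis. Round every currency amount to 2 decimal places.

Not relevant to the conversion: delivery — on the buyer under both terms; not part of either seller's price.
From FCA to CIF, the seller additionally bears: origin terminal, freight, insurance.
CIF price = 98031.55 + 243.96 + 1778.70 + 431.75 = 100485.96

CIF price: EUR 100485.96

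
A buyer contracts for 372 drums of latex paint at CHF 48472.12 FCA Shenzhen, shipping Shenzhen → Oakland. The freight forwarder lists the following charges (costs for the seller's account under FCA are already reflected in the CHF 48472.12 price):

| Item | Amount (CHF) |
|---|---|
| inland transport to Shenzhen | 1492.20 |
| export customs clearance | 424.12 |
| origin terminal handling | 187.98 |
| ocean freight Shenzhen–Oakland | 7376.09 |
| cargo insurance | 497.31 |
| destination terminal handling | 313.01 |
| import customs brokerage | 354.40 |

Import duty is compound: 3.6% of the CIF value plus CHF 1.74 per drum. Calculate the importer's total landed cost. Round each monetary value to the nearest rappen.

Total landed cost: CHF 59883.40

FCA: the seller delivers export-cleared goods to the carrier; the buyer bears costs from that point.
Already in the invoice (seller's account under FCA): inland to port, export clearance — exclude.
CIF value = FCA price + origin terminal + freight + insurance = 48472.12 + 187.98 + 7376.09 + 497.31 = 56533.50
Ad valorem component: 56533.50 × 3.6% = 2035.21
Specific component: 372 × 1.74 = 647.28
Import duty = 2035.21 + 647.28 = 2682.49
Buyer bears: origin terminal 187.98 + freight 7376.09 + insurance 497.31 + destination terminal 313.01 + brokerage 354.40 + duty 2682.49 = 11411.28
Landed cost = invoice 48472.12 + 11411.28 = 59883.40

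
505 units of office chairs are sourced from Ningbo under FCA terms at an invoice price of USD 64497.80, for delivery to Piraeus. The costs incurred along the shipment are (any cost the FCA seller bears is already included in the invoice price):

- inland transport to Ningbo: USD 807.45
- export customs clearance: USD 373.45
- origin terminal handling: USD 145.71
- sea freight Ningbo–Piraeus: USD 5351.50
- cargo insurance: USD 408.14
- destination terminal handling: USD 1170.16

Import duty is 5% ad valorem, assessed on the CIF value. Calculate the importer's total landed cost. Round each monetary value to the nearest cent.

Total landed cost: USD 75093.47

FCA: the seller delivers export-cleared goods to the carrier; the buyer bears costs from that point.
Already in the invoice (seller's account under FCA): inland to port, export clearance — exclude.
CIF value = FCA price + origin terminal + freight + insurance = 64497.80 + 145.71 + 5351.50 + 408.14 = 70403.15
Import duty = 70403.15 × 5% = 3520.16
Buyer bears: origin terminal 145.71 + freight 5351.50 + insurance 408.14 + destination terminal 1170.16 + duty 3520.16 = 10595.67
Landed cost = invoice 64497.80 + 10595.67 = 75093.47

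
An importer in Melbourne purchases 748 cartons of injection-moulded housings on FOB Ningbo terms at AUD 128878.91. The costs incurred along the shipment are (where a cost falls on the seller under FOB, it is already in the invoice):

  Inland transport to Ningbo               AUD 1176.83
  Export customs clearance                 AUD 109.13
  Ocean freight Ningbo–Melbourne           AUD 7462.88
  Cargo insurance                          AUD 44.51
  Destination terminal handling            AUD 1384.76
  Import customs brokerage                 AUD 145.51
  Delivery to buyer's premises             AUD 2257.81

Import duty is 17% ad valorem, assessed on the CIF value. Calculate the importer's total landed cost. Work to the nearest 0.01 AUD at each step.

Total landed cost: AUD 163360.05

FOB: the seller bears costs until goods are on board at the origin port; the buyer bears freight, insurance and all costs thereafter.
Already in the invoice (seller's account under FOB): inland to port, export clearance — exclude.
CIF value = FOB price + freight + insurance = 128878.91 + 7462.88 + 44.51 = 136386.30
Import duty = 136386.30 × 17% = 23185.67
Buyer bears: freight 7462.88 + insurance 44.51 + destination terminal 1384.76 + brokerage 145.51 + delivery 2257.81 + duty 23185.67 = 34481.14
Landed cost = invoice 128878.91 + 34481.14 = 163360.05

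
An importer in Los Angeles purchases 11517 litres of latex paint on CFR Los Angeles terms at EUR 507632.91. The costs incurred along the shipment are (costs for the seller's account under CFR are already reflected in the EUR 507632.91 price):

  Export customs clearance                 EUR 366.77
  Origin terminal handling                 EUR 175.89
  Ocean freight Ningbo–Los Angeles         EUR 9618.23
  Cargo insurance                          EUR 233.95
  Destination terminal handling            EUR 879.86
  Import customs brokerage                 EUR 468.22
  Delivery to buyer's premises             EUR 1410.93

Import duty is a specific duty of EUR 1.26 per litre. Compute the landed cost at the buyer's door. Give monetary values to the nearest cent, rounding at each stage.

Total landed cost: EUR 525137.29

CFR: the seller pays costs through ocean freight to the destination port, but not insurance.
Already in the invoice (seller's account under CFR): export clearance, origin terminal, freight — exclude.
CIF value = CFR price + insurance = 507632.91 + 233.95 = 507866.86
Import duty = 11517 × 1.26 = 14511.42
Buyer bears: insurance 233.95 + destination terminal 879.86 + brokerage 468.22 + delivery 1410.93 + duty 14511.42 = 17504.38
Landed cost = invoice 507632.91 + 17504.38 = 525137.29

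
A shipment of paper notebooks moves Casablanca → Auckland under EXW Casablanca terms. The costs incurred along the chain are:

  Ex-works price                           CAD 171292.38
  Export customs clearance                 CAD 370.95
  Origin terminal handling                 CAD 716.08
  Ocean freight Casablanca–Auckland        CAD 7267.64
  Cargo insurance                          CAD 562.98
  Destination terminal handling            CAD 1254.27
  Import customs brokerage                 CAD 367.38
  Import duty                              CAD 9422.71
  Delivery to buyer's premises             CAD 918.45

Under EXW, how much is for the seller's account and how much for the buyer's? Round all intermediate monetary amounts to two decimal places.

Seller: CAD 171292.38; buyer: CAD 20880.46

EXW: the seller makes goods available at their premises; the buyer bears all onward costs.
Seller's account: goods 171292.38 = 171292.38
Buyer's account: export clearance 370.95 + origin terminal 716.08 + freight 7267.64 + insurance 562.98 + destination terminal 1254.27 + brokerage 367.38 + duty 9422.71 + delivery 918.45 = 20880.46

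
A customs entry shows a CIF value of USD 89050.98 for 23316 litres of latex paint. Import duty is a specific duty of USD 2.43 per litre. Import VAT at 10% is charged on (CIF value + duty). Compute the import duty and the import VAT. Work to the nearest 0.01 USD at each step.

Import duty: USD 56657.88; import VAT: USD 14570.89

Import duty = 23316 × 2.43 = 56657.88
VAT base = CIF + duty = 89050.98 + 56657.88 = 145708.86
Import VAT = 145708.86 × 10% = 14570.89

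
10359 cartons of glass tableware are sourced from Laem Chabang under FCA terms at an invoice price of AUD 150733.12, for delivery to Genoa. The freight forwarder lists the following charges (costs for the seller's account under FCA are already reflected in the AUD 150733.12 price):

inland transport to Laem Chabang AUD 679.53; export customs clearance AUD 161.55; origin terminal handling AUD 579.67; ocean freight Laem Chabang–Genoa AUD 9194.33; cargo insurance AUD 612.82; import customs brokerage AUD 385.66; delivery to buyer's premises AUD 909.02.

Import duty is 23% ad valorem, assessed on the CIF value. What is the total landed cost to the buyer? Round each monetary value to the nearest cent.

Total landed cost: AUD 199472.21

FCA: the seller delivers export-cleared goods to the carrier; the buyer bears costs from that point.
Already in the invoice (seller's account under FCA): inland to port, export clearance — exclude.
CIF value = FCA price + origin terminal + freight + insurance = 150733.12 + 579.67 + 9194.33 + 612.82 = 161119.94
Import duty = 161119.94 × 23% = 37057.59
Buyer bears: origin terminal 579.67 + freight 9194.33 + insurance 612.82 + brokerage 385.66 + delivery 909.02 + duty 37057.59 = 48739.09
Landed cost = invoice 150733.12 + 48739.09 = 199472.21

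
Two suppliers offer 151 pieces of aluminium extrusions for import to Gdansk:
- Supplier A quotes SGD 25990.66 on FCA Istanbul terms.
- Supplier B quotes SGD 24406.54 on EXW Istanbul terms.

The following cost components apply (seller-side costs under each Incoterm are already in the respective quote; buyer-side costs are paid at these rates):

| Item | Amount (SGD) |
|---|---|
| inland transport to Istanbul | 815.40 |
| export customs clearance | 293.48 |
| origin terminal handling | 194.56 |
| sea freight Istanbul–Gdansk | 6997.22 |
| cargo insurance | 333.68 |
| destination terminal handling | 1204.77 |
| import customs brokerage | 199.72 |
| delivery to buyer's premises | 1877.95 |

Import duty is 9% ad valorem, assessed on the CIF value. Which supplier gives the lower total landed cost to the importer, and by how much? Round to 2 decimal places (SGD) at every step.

Supplier A (FCA):
CIF value = FCA price + origin terminal + freight + insurance = 25990.66 + 194.56 + 6997.22 + 333.68 = 33516.12
Import duty = 33516.12 × 9% = 3016.45
Buyer bears (A): 194.56 + 6997.22 + 333.68 + 1204.77 + 199.72 + 1877.95 = 10807.90
Landed cost (A) = invoice 25990.66 + 10807.90 + duty 3016.45 = 39815.01
Supplier B (EXW):
CIF value = EXW price + inland to port + export clearance + origin terminal + freight + insurance = 24406.54 + 815.40 + 293.48 + 194.56 + 6997.22 + 333.68 = 33040.88
Import duty = 33040.88 × 9% = 2973.68
Buyer bears (B): 815.40 + 293.48 + 194.56 + 6997.22 + 333.68 + 1204.77 + 199.72 + 1877.95 = 11916.78
Landed cost (B) = invoice 24406.54 + 11916.78 + duty 2973.68 = 39297.00
Difference = |39815.01 − 39297.00| = 518.01

Supplier B is cheaper by SGD 518.01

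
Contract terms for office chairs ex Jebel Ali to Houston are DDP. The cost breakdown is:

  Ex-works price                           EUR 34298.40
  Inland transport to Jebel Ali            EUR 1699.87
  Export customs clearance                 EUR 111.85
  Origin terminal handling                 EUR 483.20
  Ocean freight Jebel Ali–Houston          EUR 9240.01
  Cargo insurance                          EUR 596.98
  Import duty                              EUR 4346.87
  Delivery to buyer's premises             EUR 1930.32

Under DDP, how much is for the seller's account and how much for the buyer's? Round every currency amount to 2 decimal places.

Seller: EUR 52707.50; buyer: EUR 0.00

DDP: the seller bears all costs including import duty.
Seller's account: goods 34298.40 + inland to port 1699.87 + export clearance 111.85 + origin terminal 483.20 + freight 9240.01 + insurance 596.98 + duty 4346.87 + delivery 1930.32 = 52707.50
Buyer's account: 0.00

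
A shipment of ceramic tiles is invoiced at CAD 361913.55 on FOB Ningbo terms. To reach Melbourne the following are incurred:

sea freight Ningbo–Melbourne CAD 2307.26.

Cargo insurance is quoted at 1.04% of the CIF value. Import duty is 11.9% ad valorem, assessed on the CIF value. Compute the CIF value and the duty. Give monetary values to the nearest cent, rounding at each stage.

CIF value: CAD 368048.51; import duty: CAD 43797.77

Let C be the CIF value. C = FOB price + freight + 1.04% × C
C − 1.04% × C = 361913.55 + 2307.26
0.9896 × C = 364220.81
C = 364220.81 / 0.9896 = 368048.51
Insurance premium = 1.04% × 368048.51 = 3827.70
Import duty = 368048.51 × 11.9% = 43797.77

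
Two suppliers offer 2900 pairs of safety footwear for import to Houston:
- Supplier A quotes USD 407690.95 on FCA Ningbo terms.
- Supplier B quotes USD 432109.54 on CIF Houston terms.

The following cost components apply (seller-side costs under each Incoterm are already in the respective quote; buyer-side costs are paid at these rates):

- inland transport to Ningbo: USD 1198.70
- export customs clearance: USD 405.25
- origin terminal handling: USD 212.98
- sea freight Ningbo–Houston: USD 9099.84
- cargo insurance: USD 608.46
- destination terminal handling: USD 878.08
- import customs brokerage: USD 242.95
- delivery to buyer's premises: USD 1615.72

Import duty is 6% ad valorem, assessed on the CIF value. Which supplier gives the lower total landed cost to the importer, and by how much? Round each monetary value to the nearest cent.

Supplier A (FCA):
CIF value = FCA price + origin terminal + freight + insurance = 407690.95 + 212.98 + 9099.84 + 608.46 = 417612.23
Import duty = 417612.23 × 6% = 25056.73
Buyer bears (A): 212.98 + 9099.84 + 608.46 + 878.08 + 242.95 + 1615.72 = 12658.03
Landed cost (A) = invoice 407690.95 + 12658.03 + duty 25056.73 = 445405.71
Supplier B (CIF):
The CIF price already equals the CIF value: 432109.54
Import duty = 432109.54 × 6% = 25926.57
Buyer bears (B): 878.08 + 242.95 + 1615.72 = 2736.75
Landed cost (B) = invoice 432109.54 + 2736.75 + duty 25926.57 = 460772.86
Difference = |445405.71 − 460772.86| = 15367.15

Supplier A is cheaper by USD 15367.15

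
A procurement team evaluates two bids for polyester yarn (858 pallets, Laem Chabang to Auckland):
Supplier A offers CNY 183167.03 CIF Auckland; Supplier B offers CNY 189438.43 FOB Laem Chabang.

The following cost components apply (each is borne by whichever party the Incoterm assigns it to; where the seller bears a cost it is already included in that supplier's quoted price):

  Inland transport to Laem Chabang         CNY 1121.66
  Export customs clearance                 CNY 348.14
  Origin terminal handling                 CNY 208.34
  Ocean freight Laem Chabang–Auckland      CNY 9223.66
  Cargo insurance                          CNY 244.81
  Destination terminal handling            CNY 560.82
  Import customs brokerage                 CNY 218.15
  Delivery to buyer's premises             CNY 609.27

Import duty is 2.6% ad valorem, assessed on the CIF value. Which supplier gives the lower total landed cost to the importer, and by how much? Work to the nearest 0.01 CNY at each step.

Supplier A (CIF):
The CIF price already equals the CIF value: 183167.03
Import duty = 183167.03 × 2.6% = 4762.34
Buyer bears (A): 560.82 + 218.15 + 609.27 = 1388.24
Landed cost (A) = invoice 183167.03 + 1388.24 + duty 4762.34 = 189317.61
Supplier B (FOB):
CIF value = FOB price + freight + insurance = 189438.43 + 9223.66 + 244.81 = 198906.90
Import duty = 198906.90 × 2.6% = 5171.58
Buyer bears (B): 9223.66 + 244.81 + 560.82 + 218.15 + 609.27 = 10856.71
Landed cost (B) = invoice 189438.43 + 10856.71 + duty 5171.58 = 205466.72
Difference = |189317.61 − 205466.72| = 16149.11

Supplier A is cheaper by CNY 16149.11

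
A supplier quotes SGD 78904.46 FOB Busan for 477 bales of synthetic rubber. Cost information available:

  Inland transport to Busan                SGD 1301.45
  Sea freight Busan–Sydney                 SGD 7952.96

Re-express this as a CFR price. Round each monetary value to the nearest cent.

Not relevant to the conversion: inland to port — on the seller under both FOB and CFR; already in the FOB price and stays in the CFR price.
From FOB to CFR, the seller additionally bears: freight.
CFR price = 78904.46 + 7952.96 = 86857.42

CFR price: SGD 86857.42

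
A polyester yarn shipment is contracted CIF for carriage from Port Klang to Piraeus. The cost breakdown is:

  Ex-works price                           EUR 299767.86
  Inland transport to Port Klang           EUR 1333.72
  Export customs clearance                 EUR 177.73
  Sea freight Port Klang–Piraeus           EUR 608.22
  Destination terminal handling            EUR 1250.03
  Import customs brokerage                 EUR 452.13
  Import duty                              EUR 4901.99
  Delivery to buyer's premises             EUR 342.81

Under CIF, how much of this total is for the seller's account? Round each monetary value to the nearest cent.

CIF: the seller pays costs through ocean freight and marine insurance to the destination port.
Seller's account: goods 299767.86 + inland to port 1333.72 + export clearance 177.73 + freight 608.22 = 301887.53
Buyer's account: destination terminal 1250.03 + brokerage 452.13 + duty 4901.99 + delivery 342.81 = 6946.96

Seller's account: EUR 301887.53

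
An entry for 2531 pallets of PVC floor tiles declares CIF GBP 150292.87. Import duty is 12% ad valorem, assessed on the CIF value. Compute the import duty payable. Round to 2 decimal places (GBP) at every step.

Import duty = 150292.87 × 12% = 18035.14

Import duty: GBP 18035.14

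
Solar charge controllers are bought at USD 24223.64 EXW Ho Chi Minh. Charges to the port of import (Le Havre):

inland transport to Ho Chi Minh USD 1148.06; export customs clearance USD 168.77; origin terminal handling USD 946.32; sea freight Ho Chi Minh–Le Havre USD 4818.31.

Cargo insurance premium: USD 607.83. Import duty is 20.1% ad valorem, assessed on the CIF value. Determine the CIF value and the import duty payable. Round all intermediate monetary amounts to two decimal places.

CIF = EXW price + pre-shipment costs + freight + insurance
CIF = 24223.64 + 1148.06 + 168.77 + 946.32 + 4818.31 + 607.83 = 31912.93
Import duty = 31912.93 × 20.1% = 6414.50

CIF value: USD 31912.93; import duty: USD 6414.50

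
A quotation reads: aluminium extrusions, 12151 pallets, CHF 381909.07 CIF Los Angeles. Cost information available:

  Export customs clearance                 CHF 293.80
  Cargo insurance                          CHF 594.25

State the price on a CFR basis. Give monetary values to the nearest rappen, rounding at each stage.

Not relevant to the conversion: export clearance — on the seller under both CIF and CFR; already in the CIF price and stays in the CFR price.
From CIF to CFR, the seller no longer bears: insurance.
CFR price = 381909.07 − 594.25 = 381314.82

CFR price: CHF 381314.82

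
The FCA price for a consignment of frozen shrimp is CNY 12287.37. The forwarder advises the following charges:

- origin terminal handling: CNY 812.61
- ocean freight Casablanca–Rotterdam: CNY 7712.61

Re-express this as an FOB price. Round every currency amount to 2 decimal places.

Not relevant to the conversion: freight — on the buyer under both terms; not part of either seller's price.
From FCA to FOB, the seller additionally bears: origin terminal.
FOB price = 12287.37 + 812.61 = 13099.98

FOB price: CNY 13099.98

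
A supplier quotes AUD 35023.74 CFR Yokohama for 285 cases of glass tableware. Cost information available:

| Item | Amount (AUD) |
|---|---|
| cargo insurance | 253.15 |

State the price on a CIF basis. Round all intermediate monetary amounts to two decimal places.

From CFR to CIF, the seller additionally bears: insurance.
CIF price = 35023.74 + 253.15 = 35276.89

CIF price: AUD 35276.89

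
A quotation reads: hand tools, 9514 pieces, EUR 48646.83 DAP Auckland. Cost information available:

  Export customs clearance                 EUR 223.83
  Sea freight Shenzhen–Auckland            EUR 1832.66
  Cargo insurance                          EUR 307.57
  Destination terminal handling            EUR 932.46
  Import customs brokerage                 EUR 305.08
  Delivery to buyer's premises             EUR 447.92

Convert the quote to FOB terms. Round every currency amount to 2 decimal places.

FOB price: EUR 45126.22

Not relevant to the conversion: export clearance — on the seller under both DAP and FOB; already in the DAP price and stays in the FOB price. brokerage — on the buyer under both terms; not part of either seller's price.
From DAP to FOB, the seller no longer bears: freight, insurance, destination terminal, delivery.
FOB price = 48646.83 − 1832.66 − 307.57 − 932.46 − 447.92 = 45126.22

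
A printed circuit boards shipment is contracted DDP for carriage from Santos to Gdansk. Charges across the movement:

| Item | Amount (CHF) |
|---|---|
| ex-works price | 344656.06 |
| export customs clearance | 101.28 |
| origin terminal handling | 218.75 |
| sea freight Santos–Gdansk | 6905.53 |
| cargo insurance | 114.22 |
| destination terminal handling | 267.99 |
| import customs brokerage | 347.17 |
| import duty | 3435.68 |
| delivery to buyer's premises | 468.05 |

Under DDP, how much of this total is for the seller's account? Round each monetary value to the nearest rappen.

Seller's account: CHF 356514.73

DDP: the seller bears all costs including import duty.
Seller's account: goods 344656.06 + export clearance 101.28 + origin terminal 218.75 + freight 6905.53 + insurance 114.22 + destination terminal 267.99 + brokerage 347.17 + duty 3435.68 + delivery 468.05 = 356514.73
Buyer's account: 0.00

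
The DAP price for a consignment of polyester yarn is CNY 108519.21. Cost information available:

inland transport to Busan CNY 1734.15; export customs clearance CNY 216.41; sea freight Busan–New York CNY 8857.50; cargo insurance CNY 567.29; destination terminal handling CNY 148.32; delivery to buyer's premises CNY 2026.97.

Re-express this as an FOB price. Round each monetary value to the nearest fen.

FOB price: CNY 96919.13

Not relevant to the conversion: export clearance, inland to port — on the seller under both DAP and FOB; already in the DAP price and stays in the FOB price.
From DAP to FOB, the seller no longer bears: freight, insurance, destination terminal, delivery.
FOB price = 108519.21 − 8857.50 − 567.29 − 148.32 − 2026.97 = 96919.13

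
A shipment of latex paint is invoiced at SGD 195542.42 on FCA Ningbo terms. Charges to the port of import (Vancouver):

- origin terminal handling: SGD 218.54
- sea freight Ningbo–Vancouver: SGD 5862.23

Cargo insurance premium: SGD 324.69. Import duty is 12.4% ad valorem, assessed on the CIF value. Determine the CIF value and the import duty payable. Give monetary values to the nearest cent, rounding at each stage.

CIF value: SGD 201947.88; import duty: SGD 25041.54

CIF = FCA price + pre-shipment costs + freight + insurance
CIF = 195542.42 + 218.54 + 5862.23 + 324.69 = 201947.88
Import duty = 201947.88 × 12.4% = 25041.54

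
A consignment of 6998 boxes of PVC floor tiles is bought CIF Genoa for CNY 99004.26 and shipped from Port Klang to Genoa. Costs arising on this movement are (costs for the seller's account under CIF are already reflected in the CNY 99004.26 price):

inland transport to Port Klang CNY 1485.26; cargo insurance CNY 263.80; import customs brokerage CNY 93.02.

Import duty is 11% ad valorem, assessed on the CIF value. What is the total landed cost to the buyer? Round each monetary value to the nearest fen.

CIF: the seller pays costs through ocean freight and marine insurance to the destination port.
Already in the invoice (seller's account under CIF): inland to port, insurance — exclude.
The CIF price already equals the CIF value: 99004.26
Import duty = 99004.26 × 11% = 10890.47
Buyer bears: brokerage 93.02 + duty 10890.47 = 10983.49
Landed cost = invoice 99004.26 + 10983.49 = 109987.75

Total landed cost: CNY 109987.75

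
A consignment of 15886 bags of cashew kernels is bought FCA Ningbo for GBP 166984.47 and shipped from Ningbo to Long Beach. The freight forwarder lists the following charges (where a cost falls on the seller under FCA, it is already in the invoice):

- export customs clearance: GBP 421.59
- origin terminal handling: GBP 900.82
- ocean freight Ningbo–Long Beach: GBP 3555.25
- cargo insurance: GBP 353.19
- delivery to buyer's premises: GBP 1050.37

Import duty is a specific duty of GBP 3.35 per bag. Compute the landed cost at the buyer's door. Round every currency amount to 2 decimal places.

FCA: the seller delivers export-cleared goods to the carrier; the buyer bears costs from that point.
Already in the invoice (seller's account under FCA): export clearance — exclude.
CIF value = FCA price + origin terminal + freight + insurance = 166984.47 + 900.82 + 3555.25 + 353.19 = 171793.73
Import duty = 15886 × 3.35 = 53218.10
Buyer bears: origin terminal 900.82 + freight 3555.25 + insurance 353.19 + delivery 1050.37 + duty 53218.10 = 59077.73
Landed cost = invoice 166984.47 + 59077.73 = 226062.20

Total landed cost: GBP 226062.20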